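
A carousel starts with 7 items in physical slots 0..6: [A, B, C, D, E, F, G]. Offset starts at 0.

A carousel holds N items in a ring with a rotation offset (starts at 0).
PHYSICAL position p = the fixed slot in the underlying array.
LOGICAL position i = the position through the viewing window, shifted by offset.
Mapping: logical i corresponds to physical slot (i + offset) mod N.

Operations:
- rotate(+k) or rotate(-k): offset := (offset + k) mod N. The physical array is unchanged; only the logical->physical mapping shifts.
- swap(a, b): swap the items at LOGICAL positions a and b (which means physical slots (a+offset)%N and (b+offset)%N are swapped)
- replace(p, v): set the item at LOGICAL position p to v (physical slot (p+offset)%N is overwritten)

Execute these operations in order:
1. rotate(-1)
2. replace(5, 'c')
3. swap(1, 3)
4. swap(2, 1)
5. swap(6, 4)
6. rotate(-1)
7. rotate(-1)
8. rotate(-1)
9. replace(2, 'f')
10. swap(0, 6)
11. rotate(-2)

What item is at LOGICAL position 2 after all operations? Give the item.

After op 1 (rotate(-1)): offset=6, physical=[A,B,C,D,E,F,G], logical=[G,A,B,C,D,E,F]
After op 2 (replace(5, 'c')): offset=6, physical=[A,B,C,D,c,F,G], logical=[G,A,B,C,D,c,F]
After op 3 (swap(1, 3)): offset=6, physical=[C,B,A,D,c,F,G], logical=[G,C,B,A,D,c,F]
After op 4 (swap(2, 1)): offset=6, physical=[B,C,A,D,c,F,G], logical=[G,B,C,A,D,c,F]
After op 5 (swap(6, 4)): offset=6, physical=[B,C,A,F,c,D,G], logical=[G,B,C,A,F,c,D]
After op 6 (rotate(-1)): offset=5, physical=[B,C,A,F,c,D,G], logical=[D,G,B,C,A,F,c]
After op 7 (rotate(-1)): offset=4, physical=[B,C,A,F,c,D,G], logical=[c,D,G,B,C,A,F]
After op 8 (rotate(-1)): offset=3, physical=[B,C,A,F,c,D,G], logical=[F,c,D,G,B,C,A]
After op 9 (replace(2, 'f')): offset=3, physical=[B,C,A,F,c,f,G], logical=[F,c,f,G,B,C,A]
After op 10 (swap(0, 6)): offset=3, physical=[B,C,F,A,c,f,G], logical=[A,c,f,G,B,C,F]
After op 11 (rotate(-2)): offset=1, physical=[B,C,F,A,c,f,G], logical=[C,F,A,c,f,G,B]

Answer: A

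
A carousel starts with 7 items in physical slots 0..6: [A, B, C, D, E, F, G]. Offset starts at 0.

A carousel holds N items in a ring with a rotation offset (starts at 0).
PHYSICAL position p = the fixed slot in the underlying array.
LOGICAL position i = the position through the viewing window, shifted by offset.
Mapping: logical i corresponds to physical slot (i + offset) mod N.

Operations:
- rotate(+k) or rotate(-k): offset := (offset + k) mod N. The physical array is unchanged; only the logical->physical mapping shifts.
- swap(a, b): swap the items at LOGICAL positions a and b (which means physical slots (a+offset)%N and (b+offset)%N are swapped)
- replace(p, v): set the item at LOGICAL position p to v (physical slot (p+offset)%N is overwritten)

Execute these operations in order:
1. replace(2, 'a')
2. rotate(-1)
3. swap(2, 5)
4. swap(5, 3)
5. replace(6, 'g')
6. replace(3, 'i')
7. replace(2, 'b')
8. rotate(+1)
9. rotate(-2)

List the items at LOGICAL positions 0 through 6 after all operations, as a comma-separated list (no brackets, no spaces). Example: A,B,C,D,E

Answer: g,G,A,b,i,D,a

Derivation:
After op 1 (replace(2, 'a')): offset=0, physical=[A,B,a,D,E,F,G], logical=[A,B,a,D,E,F,G]
After op 2 (rotate(-1)): offset=6, physical=[A,B,a,D,E,F,G], logical=[G,A,B,a,D,E,F]
After op 3 (swap(2, 5)): offset=6, physical=[A,E,a,D,B,F,G], logical=[G,A,E,a,D,B,F]
After op 4 (swap(5, 3)): offset=6, physical=[A,E,B,D,a,F,G], logical=[G,A,E,B,D,a,F]
After op 5 (replace(6, 'g')): offset=6, physical=[A,E,B,D,a,g,G], logical=[G,A,E,B,D,a,g]
After op 6 (replace(3, 'i')): offset=6, physical=[A,E,i,D,a,g,G], logical=[G,A,E,i,D,a,g]
After op 7 (replace(2, 'b')): offset=6, physical=[A,b,i,D,a,g,G], logical=[G,A,b,i,D,a,g]
After op 8 (rotate(+1)): offset=0, physical=[A,b,i,D,a,g,G], logical=[A,b,i,D,a,g,G]
After op 9 (rotate(-2)): offset=5, physical=[A,b,i,D,a,g,G], logical=[g,G,A,b,i,D,a]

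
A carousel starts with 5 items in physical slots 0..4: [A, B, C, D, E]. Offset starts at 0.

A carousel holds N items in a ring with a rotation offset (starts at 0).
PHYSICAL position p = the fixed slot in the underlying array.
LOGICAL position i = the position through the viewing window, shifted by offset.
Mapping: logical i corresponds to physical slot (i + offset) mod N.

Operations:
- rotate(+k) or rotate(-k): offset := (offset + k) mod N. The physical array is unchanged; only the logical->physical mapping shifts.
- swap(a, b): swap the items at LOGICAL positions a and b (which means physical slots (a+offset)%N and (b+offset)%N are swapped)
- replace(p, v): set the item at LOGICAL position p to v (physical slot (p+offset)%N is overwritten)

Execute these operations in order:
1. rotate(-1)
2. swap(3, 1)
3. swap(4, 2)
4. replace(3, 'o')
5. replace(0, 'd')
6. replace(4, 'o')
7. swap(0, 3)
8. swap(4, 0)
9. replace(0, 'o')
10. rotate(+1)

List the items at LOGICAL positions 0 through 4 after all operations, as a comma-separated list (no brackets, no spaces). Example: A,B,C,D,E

After op 1 (rotate(-1)): offset=4, physical=[A,B,C,D,E], logical=[E,A,B,C,D]
After op 2 (swap(3, 1)): offset=4, physical=[C,B,A,D,E], logical=[E,C,B,A,D]
After op 3 (swap(4, 2)): offset=4, physical=[C,D,A,B,E], logical=[E,C,D,A,B]
After op 4 (replace(3, 'o')): offset=4, physical=[C,D,o,B,E], logical=[E,C,D,o,B]
After op 5 (replace(0, 'd')): offset=4, physical=[C,D,o,B,d], logical=[d,C,D,o,B]
After op 6 (replace(4, 'o')): offset=4, physical=[C,D,o,o,d], logical=[d,C,D,o,o]
After op 7 (swap(0, 3)): offset=4, physical=[C,D,d,o,o], logical=[o,C,D,d,o]
After op 8 (swap(4, 0)): offset=4, physical=[C,D,d,o,o], logical=[o,C,D,d,o]
After op 9 (replace(0, 'o')): offset=4, physical=[C,D,d,o,o], logical=[o,C,D,d,o]
After op 10 (rotate(+1)): offset=0, physical=[C,D,d,o,o], logical=[C,D,d,o,o]

Answer: C,D,d,o,o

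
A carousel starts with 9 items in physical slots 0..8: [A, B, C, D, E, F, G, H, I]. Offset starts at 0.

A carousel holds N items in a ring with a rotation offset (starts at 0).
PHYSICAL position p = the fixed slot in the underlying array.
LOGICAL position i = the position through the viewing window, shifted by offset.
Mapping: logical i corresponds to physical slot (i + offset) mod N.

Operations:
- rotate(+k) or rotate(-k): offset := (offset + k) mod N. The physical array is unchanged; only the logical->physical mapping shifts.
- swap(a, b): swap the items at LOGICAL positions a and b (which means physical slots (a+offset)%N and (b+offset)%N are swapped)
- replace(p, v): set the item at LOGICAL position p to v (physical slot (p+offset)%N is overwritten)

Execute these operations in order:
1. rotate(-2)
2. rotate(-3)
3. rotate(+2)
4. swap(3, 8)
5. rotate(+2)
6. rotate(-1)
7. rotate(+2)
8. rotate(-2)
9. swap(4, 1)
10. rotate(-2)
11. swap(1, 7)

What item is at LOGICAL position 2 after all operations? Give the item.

After op 1 (rotate(-2)): offset=7, physical=[A,B,C,D,E,F,G,H,I], logical=[H,I,A,B,C,D,E,F,G]
After op 2 (rotate(-3)): offset=4, physical=[A,B,C,D,E,F,G,H,I], logical=[E,F,G,H,I,A,B,C,D]
After op 3 (rotate(+2)): offset=6, physical=[A,B,C,D,E,F,G,H,I], logical=[G,H,I,A,B,C,D,E,F]
After op 4 (swap(3, 8)): offset=6, physical=[F,B,C,D,E,A,G,H,I], logical=[G,H,I,F,B,C,D,E,A]
After op 5 (rotate(+2)): offset=8, physical=[F,B,C,D,E,A,G,H,I], logical=[I,F,B,C,D,E,A,G,H]
After op 6 (rotate(-1)): offset=7, physical=[F,B,C,D,E,A,G,H,I], logical=[H,I,F,B,C,D,E,A,G]
After op 7 (rotate(+2)): offset=0, physical=[F,B,C,D,E,A,G,H,I], logical=[F,B,C,D,E,A,G,H,I]
After op 8 (rotate(-2)): offset=7, physical=[F,B,C,D,E,A,G,H,I], logical=[H,I,F,B,C,D,E,A,G]
After op 9 (swap(4, 1)): offset=7, physical=[F,B,I,D,E,A,G,H,C], logical=[H,C,F,B,I,D,E,A,G]
After op 10 (rotate(-2)): offset=5, physical=[F,B,I,D,E,A,G,H,C], logical=[A,G,H,C,F,B,I,D,E]
After op 11 (swap(1, 7)): offset=5, physical=[F,B,I,G,E,A,D,H,C], logical=[A,D,H,C,F,B,I,G,E]

Answer: H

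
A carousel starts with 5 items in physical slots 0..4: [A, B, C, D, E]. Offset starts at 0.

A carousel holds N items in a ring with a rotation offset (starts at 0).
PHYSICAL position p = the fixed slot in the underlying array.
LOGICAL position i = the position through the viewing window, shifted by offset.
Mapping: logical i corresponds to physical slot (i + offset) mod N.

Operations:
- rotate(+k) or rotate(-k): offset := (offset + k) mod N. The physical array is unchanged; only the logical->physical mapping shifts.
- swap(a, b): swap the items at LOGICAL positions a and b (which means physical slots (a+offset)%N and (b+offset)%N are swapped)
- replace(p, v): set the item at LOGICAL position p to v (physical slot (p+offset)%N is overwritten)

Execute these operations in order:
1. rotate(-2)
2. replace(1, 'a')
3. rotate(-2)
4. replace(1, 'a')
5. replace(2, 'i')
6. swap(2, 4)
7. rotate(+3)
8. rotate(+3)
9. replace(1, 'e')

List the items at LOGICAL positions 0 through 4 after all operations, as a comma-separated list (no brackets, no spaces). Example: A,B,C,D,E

After op 1 (rotate(-2)): offset=3, physical=[A,B,C,D,E], logical=[D,E,A,B,C]
After op 2 (replace(1, 'a')): offset=3, physical=[A,B,C,D,a], logical=[D,a,A,B,C]
After op 3 (rotate(-2)): offset=1, physical=[A,B,C,D,a], logical=[B,C,D,a,A]
After op 4 (replace(1, 'a')): offset=1, physical=[A,B,a,D,a], logical=[B,a,D,a,A]
After op 5 (replace(2, 'i')): offset=1, physical=[A,B,a,i,a], logical=[B,a,i,a,A]
After op 6 (swap(2, 4)): offset=1, physical=[i,B,a,A,a], logical=[B,a,A,a,i]
After op 7 (rotate(+3)): offset=4, physical=[i,B,a,A,a], logical=[a,i,B,a,A]
After op 8 (rotate(+3)): offset=2, physical=[i,B,a,A,a], logical=[a,A,a,i,B]
After op 9 (replace(1, 'e')): offset=2, physical=[i,B,a,e,a], logical=[a,e,a,i,B]

Answer: a,e,a,i,B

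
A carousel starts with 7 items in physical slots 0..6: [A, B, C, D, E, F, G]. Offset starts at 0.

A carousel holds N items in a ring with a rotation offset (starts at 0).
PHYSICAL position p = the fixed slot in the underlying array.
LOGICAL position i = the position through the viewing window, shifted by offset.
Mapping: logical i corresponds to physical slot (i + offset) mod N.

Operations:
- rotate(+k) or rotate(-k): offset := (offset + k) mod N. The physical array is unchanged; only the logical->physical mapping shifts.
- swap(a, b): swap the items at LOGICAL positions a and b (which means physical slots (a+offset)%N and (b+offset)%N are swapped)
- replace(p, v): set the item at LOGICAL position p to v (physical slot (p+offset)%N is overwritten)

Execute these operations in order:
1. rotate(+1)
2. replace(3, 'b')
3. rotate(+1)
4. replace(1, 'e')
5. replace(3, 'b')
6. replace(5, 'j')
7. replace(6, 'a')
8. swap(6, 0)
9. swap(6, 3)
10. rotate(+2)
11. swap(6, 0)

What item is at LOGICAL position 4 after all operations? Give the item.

Answer: b

Derivation:
After op 1 (rotate(+1)): offset=1, physical=[A,B,C,D,E,F,G], logical=[B,C,D,E,F,G,A]
After op 2 (replace(3, 'b')): offset=1, physical=[A,B,C,D,b,F,G], logical=[B,C,D,b,F,G,A]
After op 3 (rotate(+1)): offset=2, physical=[A,B,C,D,b,F,G], logical=[C,D,b,F,G,A,B]
After op 4 (replace(1, 'e')): offset=2, physical=[A,B,C,e,b,F,G], logical=[C,e,b,F,G,A,B]
After op 5 (replace(3, 'b')): offset=2, physical=[A,B,C,e,b,b,G], logical=[C,e,b,b,G,A,B]
After op 6 (replace(5, 'j')): offset=2, physical=[j,B,C,e,b,b,G], logical=[C,e,b,b,G,j,B]
After op 7 (replace(6, 'a')): offset=2, physical=[j,a,C,e,b,b,G], logical=[C,e,b,b,G,j,a]
After op 8 (swap(6, 0)): offset=2, physical=[j,C,a,e,b,b,G], logical=[a,e,b,b,G,j,C]
After op 9 (swap(6, 3)): offset=2, physical=[j,b,a,e,b,C,G], logical=[a,e,b,C,G,j,b]
After op 10 (rotate(+2)): offset=4, physical=[j,b,a,e,b,C,G], logical=[b,C,G,j,b,a,e]
After op 11 (swap(6, 0)): offset=4, physical=[j,b,a,b,e,C,G], logical=[e,C,G,j,b,a,b]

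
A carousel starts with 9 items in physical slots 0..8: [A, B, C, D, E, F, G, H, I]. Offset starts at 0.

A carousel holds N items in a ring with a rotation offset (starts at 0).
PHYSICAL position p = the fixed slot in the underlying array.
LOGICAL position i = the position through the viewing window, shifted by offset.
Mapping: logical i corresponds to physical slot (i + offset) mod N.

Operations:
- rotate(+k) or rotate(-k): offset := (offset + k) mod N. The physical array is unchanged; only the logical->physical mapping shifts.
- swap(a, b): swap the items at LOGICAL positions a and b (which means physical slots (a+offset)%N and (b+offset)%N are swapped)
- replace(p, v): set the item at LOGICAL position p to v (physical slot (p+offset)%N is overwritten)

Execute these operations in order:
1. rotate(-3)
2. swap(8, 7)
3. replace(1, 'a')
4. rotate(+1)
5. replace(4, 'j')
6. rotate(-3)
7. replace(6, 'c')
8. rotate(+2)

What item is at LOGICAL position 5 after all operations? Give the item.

Answer: j

Derivation:
After op 1 (rotate(-3)): offset=6, physical=[A,B,C,D,E,F,G,H,I], logical=[G,H,I,A,B,C,D,E,F]
After op 2 (swap(8, 7)): offset=6, physical=[A,B,C,D,F,E,G,H,I], logical=[G,H,I,A,B,C,D,F,E]
After op 3 (replace(1, 'a')): offset=6, physical=[A,B,C,D,F,E,G,a,I], logical=[G,a,I,A,B,C,D,F,E]
After op 4 (rotate(+1)): offset=7, physical=[A,B,C,D,F,E,G,a,I], logical=[a,I,A,B,C,D,F,E,G]
After op 5 (replace(4, 'j')): offset=7, physical=[A,B,j,D,F,E,G,a,I], logical=[a,I,A,B,j,D,F,E,G]
After op 6 (rotate(-3)): offset=4, physical=[A,B,j,D,F,E,G,a,I], logical=[F,E,G,a,I,A,B,j,D]
After op 7 (replace(6, 'c')): offset=4, physical=[A,c,j,D,F,E,G,a,I], logical=[F,E,G,a,I,A,c,j,D]
After op 8 (rotate(+2)): offset=6, physical=[A,c,j,D,F,E,G,a,I], logical=[G,a,I,A,c,j,D,F,E]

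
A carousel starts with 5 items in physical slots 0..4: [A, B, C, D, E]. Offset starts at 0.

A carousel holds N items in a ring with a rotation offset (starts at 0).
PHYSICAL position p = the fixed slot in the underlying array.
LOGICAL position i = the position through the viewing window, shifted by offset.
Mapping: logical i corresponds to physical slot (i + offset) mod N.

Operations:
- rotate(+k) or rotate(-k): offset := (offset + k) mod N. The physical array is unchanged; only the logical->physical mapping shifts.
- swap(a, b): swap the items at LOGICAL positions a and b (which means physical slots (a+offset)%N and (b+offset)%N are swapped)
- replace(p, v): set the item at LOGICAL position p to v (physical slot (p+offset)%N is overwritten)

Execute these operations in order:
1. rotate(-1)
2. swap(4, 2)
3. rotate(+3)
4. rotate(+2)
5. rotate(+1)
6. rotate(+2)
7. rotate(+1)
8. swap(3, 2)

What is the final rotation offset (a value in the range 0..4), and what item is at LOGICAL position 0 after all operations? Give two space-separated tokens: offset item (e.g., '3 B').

Answer: 3 B

Derivation:
After op 1 (rotate(-1)): offset=4, physical=[A,B,C,D,E], logical=[E,A,B,C,D]
After op 2 (swap(4, 2)): offset=4, physical=[A,D,C,B,E], logical=[E,A,D,C,B]
After op 3 (rotate(+3)): offset=2, physical=[A,D,C,B,E], logical=[C,B,E,A,D]
After op 4 (rotate(+2)): offset=4, physical=[A,D,C,B,E], logical=[E,A,D,C,B]
After op 5 (rotate(+1)): offset=0, physical=[A,D,C,B,E], logical=[A,D,C,B,E]
After op 6 (rotate(+2)): offset=2, physical=[A,D,C,B,E], logical=[C,B,E,A,D]
After op 7 (rotate(+1)): offset=3, physical=[A,D,C,B,E], logical=[B,E,A,D,C]
After op 8 (swap(3, 2)): offset=3, physical=[D,A,C,B,E], logical=[B,E,D,A,C]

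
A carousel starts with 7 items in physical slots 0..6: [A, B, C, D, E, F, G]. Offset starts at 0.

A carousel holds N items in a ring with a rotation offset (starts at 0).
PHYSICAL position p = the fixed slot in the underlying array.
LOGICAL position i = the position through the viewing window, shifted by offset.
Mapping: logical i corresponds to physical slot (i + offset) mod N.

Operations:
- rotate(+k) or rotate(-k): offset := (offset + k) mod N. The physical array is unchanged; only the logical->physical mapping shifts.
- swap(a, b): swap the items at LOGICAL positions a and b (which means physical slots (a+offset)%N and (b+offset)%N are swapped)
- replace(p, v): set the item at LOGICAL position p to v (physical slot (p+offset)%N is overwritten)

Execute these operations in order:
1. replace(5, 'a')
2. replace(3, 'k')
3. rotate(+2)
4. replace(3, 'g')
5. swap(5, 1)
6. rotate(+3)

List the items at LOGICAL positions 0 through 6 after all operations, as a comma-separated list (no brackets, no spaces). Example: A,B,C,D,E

Answer: g,G,k,B,C,A,E

Derivation:
After op 1 (replace(5, 'a')): offset=0, physical=[A,B,C,D,E,a,G], logical=[A,B,C,D,E,a,G]
After op 2 (replace(3, 'k')): offset=0, physical=[A,B,C,k,E,a,G], logical=[A,B,C,k,E,a,G]
After op 3 (rotate(+2)): offset=2, physical=[A,B,C,k,E,a,G], logical=[C,k,E,a,G,A,B]
After op 4 (replace(3, 'g')): offset=2, physical=[A,B,C,k,E,g,G], logical=[C,k,E,g,G,A,B]
After op 5 (swap(5, 1)): offset=2, physical=[k,B,C,A,E,g,G], logical=[C,A,E,g,G,k,B]
After op 6 (rotate(+3)): offset=5, physical=[k,B,C,A,E,g,G], logical=[g,G,k,B,C,A,E]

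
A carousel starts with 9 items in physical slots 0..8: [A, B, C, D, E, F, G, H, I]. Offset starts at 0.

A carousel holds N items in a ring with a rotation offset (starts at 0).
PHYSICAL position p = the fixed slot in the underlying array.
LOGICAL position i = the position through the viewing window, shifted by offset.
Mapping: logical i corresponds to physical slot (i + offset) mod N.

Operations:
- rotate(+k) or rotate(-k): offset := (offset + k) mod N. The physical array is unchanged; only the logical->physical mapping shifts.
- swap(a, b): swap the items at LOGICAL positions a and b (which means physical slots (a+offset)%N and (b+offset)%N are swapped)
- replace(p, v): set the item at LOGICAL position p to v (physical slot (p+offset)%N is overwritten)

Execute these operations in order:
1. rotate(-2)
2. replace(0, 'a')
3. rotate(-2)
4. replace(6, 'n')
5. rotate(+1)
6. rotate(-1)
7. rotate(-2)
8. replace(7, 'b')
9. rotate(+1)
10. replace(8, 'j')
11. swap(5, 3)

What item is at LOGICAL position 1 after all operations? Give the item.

After op 1 (rotate(-2)): offset=7, physical=[A,B,C,D,E,F,G,H,I], logical=[H,I,A,B,C,D,E,F,G]
After op 2 (replace(0, 'a')): offset=7, physical=[A,B,C,D,E,F,G,a,I], logical=[a,I,A,B,C,D,E,F,G]
After op 3 (rotate(-2)): offset=5, physical=[A,B,C,D,E,F,G,a,I], logical=[F,G,a,I,A,B,C,D,E]
After op 4 (replace(6, 'n')): offset=5, physical=[A,B,n,D,E,F,G,a,I], logical=[F,G,a,I,A,B,n,D,E]
After op 5 (rotate(+1)): offset=6, physical=[A,B,n,D,E,F,G,a,I], logical=[G,a,I,A,B,n,D,E,F]
After op 6 (rotate(-1)): offset=5, physical=[A,B,n,D,E,F,G,a,I], logical=[F,G,a,I,A,B,n,D,E]
After op 7 (rotate(-2)): offset=3, physical=[A,B,n,D,E,F,G,a,I], logical=[D,E,F,G,a,I,A,B,n]
After op 8 (replace(7, 'b')): offset=3, physical=[A,b,n,D,E,F,G,a,I], logical=[D,E,F,G,a,I,A,b,n]
After op 9 (rotate(+1)): offset=4, physical=[A,b,n,D,E,F,G,a,I], logical=[E,F,G,a,I,A,b,n,D]
After op 10 (replace(8, 'j')): offset=4, physical=[A,b,n,j,E,F,G,a,I], logical=[E,F,G,a,I,A,b,n,j]
After op 11 (swap(5, 3)): offset=4, physical=[a,b,n,j,E,F,G,A,I], logical=[E,F,G,A,I,a,b,n,j]

Answer: F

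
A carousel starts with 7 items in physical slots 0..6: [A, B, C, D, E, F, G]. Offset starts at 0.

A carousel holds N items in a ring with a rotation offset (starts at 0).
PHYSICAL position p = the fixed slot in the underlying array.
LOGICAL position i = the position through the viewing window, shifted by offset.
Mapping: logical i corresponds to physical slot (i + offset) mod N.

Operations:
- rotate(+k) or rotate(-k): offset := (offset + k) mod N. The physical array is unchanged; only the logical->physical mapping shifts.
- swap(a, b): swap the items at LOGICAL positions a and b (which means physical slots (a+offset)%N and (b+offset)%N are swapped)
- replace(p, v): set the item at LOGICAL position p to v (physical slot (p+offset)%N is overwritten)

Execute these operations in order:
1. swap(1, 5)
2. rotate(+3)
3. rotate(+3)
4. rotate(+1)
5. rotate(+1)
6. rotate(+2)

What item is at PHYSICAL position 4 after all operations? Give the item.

Answer: E

Derivation:
After op 1 (swap(1, 5)): offset=0, physical=[A,F,C,D,E,B,G], logical=[A,F,C,D,E,B,G]
After op 2 (rotate(+3)): offset=3, physical=[A,F,C,D,E,B,G], logical=[D,E,B,G,A,F,C]
After op 3 (rotate(+3)): offset=6, physical=[A,F,C,D,E,B,G], logical=[G,A,F,C,D,E,B]
After op 4 (rotate(+1)): offset=0, physical=[A,F,C,D,E,B,G], logical=[A,F,C,D,E,B,G]
After op 5 (rotate(+1)): offset=1, physical=[A,F,C,D,E,B,G], logical=[F,C,D,E,B,G,A]
After op 6 (rotate(+2)): offset=3, physical=[A,F,C,D,E,B,G], logical=[D,E,B,G,A,F,C]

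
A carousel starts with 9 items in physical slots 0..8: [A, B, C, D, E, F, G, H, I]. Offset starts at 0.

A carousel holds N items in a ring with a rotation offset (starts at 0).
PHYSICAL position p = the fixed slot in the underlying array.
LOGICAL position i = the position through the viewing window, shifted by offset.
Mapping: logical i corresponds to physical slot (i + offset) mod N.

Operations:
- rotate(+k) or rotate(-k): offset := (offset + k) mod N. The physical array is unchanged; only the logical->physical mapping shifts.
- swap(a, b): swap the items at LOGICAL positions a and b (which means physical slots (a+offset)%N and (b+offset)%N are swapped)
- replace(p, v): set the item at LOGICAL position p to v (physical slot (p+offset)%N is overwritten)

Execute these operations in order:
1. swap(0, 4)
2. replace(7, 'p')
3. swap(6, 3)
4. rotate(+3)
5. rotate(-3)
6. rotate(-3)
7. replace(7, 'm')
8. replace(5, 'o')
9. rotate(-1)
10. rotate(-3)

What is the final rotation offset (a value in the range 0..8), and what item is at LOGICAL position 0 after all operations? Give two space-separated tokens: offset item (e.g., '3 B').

After op 1 (swap(0, 4)): offset=0, physical=[E,B,C,D,A,F,G,H,I], logical=[E,B,C,D,A,F,G,H,I]
After op 2 (replace(7, 'p')): offset=0, physical=[E,B,C,D,A,F,G,p,I], logical=[E,B,C,D,A,F,G,p,I]
After op 3 (swap(6, 3)): offset=0, physical=[E,B,C,G,A,F,D,p,I], logical=[E,B,C,G,A,F,D,p,I]
After op 4 (rotate(+3)): offset=3, physical=[E,B,C,G,A,F,D,p,I], logical=[G,A,F,D,p,I,E,B,C]
After op 5 (rotate(-3)): offset=0, physical=[E,B,C,G,A,F,D,p,I], logical=[E,B,C,G,A,F,D,p,I]
After op 6 (rotate(-3)): offset=6, physical=[E,B,C,G,A,F,D,p,I], logical=[D,p,I,E,B,C,G,A,F]
After op 7 (replace(7, 'm')): offset=6, physical=[E,B,C,G,m,F,D,p,I], logical=[D,p,I,E,B,C,G,m,F]
After op 8 (replace(5, 'o')): offset=6, physical=[E,B,o,G,m,F,D,p,I], logical=[D,p,I,E,B,o,G,m,F]
After op 9 (rotate(-1)): offset=5, physical=[E,B,o,G,m,F,D,p,I], logical=[F,D,p,I,E,B,o,G,m]
After op 10 (rotate(-3)): offset=2, physical=[E,B,o,G,m,F,D,p,I], logical=[o,G,m,F,D,p,I,E,B]

Answer: 2 o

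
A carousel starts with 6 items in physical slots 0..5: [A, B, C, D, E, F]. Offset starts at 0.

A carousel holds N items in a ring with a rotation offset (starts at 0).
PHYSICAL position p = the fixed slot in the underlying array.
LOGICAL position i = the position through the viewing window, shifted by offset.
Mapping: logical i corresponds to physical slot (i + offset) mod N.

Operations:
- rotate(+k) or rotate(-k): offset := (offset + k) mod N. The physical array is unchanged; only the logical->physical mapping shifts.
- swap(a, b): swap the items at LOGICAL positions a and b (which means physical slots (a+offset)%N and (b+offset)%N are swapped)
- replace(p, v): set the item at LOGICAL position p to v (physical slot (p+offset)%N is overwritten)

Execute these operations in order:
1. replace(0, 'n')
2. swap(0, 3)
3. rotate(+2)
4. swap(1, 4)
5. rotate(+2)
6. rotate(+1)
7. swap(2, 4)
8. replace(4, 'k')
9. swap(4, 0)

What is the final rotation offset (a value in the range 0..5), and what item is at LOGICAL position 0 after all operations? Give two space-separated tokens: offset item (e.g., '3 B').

After op 1 (replace(0, 'n')): offset=0, physical=[n,B,C,D,E,F], logical=[n,B,C,D,E,F]
After op 2 (swap(0, 3)): offset=0, physical=[D,B,C,n,E,F], logical=[D,B,C,n,E,F]
After op 3 (rotate(+2)): offset=2, physical=[D,B,C,n,E,F], logical=[C,n,E,F,D,B]
After op 4 (swap(1, 4)): offset=2, physical=[n,B,C,D,E,F], logical=[C,D,E,F,n,B]
After op 5 (rotate(+2)): offset=4, physical=[n,B,C,D,E,F], logical=[E,F,n,B,C,D]
After op 6 (rotate(+1)): offset=5, physical=[n,B,C,D,E,F], logical=[F,n,B,C,D,E]
After op 7 (swap(2, 4)): offset=5, physical=[n,D,C,B,E,F], logical=[F,n,D,C,B,E]
After op 8 (replace(4, 'k')): offset=5, physical=[n,D,C,k,E,F], logical=[F,n,D,C,k,E]
After op 9 (swap(4, 0)): offset=5, physical=[n,D,C,F,E,k], logical=[k,n,D,C,F,E]

Answer: 5 k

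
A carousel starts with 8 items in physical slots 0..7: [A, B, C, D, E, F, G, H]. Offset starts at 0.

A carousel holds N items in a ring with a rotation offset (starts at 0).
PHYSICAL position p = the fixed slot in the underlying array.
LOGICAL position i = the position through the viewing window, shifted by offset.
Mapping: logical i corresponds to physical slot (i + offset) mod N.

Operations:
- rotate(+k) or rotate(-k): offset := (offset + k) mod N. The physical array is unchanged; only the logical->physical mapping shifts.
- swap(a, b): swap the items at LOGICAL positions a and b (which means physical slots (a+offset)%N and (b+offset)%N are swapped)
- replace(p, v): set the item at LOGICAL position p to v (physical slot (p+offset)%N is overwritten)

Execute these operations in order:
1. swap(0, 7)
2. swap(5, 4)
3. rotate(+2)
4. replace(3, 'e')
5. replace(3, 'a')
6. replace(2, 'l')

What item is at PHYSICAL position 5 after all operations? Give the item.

Answer: a

Derivation:
After op 1 (swap(0, 7)): offset=0, physical=[H,B,C,D,E,F,G,A], logical=[H,B,C,D,E,F,G,A]
After op 2 (swap(5, 4)): offset=0, physical=[H,B,C,D,F,E,G,A], logical=[H,B,C,D,F,E,G,A]
After op 3 (rotate(+2)): offset=2, physical=[H,B,C,D,F,E,G,A], logical=[C,D,F,E,G,A,H,B]
After op 4 (replace(3, 'e')): offset=2, physical=[H,B,C,D,F,e,G,A], logical=[C,D,F,e,G,A,H,B]
After op 5 (replace(3, 'a')): offset=2, physical=[H,B,C,D,F,a,G,A], logical=[C,D,F,a,G,A,H,B]
After op 6 (replace(2, 'l')): offset=2, physical=[H,B,C,D,l,a,G,A], logical=[C,D,l,a,G,A,H,B]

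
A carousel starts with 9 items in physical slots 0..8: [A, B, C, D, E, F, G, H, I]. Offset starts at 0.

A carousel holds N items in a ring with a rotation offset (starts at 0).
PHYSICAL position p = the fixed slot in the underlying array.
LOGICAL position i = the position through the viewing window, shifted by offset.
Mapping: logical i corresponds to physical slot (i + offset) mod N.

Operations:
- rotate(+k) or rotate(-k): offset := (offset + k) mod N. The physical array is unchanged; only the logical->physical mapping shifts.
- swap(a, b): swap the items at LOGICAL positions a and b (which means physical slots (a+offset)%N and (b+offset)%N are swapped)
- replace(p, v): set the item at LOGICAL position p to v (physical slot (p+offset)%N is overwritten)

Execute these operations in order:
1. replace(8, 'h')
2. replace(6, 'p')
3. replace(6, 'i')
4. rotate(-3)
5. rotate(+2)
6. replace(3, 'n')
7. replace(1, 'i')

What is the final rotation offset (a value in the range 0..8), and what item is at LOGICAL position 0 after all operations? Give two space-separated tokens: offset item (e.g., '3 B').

After op 1 (replace(8, 'h')): offset=0, physical=[A,B,C,D,E,F,G,H,h], logical=[A,B,C,D,E,F,G,H,h]
After op 2 (replace(6, 'p')): offset=0, physical=[A,B,C,D,E,F,p,H,h], logical=[A,B,C,D,E,F,p,H,h]
After op 3 (replace(6, 'i')): offset=0, physical=[A,B,C,D,E,F,i,H,h], logical=[A,B,C,D,E,F,i,H,h]
After op 4 (rotate(-3)): offset=6, physical=[A,B,C,D,E,F,i,H,h], logical=[i,H,h,A,B,C,D,E,F]
After op 5 (rotate(+2)): offset=8, physical=[A,B,C,D,E,F,i,H,h], logical=[h,A,B,C,D,E,F,i,H]
After op 6 (replace(3, 'n')): offset=8, physical=[A,B,n,D,E,F,i,H,h], logical=[h,A,B,n,D,E,F,i,H]
After op 7 (replace(1, 'i')): offset=8, physical=[i,B,n,D,E,F,i,H,h], logical=[h,i,B,n,D,E,F,i,H]

Answer: 8 h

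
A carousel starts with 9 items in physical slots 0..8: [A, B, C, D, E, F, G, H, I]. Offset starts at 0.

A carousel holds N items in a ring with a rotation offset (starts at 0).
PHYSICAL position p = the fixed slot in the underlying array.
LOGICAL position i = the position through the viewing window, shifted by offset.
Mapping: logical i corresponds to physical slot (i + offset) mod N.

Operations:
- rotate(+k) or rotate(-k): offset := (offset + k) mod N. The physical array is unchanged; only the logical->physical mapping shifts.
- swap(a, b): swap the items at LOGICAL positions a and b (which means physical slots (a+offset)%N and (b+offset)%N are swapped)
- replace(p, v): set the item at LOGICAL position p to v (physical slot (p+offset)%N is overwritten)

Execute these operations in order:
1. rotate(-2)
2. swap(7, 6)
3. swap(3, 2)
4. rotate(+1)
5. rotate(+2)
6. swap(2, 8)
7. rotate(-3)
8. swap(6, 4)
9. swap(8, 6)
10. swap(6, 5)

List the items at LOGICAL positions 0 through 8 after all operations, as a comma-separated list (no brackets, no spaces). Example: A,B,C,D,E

After op 1 (rotate(-2)): offset=7, physical=[A,B,C,D,E,F,G,H,I], logical=[H,I,A,B,C,D,E,F,G]
After op 2 (swap(7, 6)): offset=7, physical=[A,B,C,D,F,E,G,H,I], logical=[H,I,A,B,C,D,F,E,G]
After op 3 (swap(3, 2)): offset=7, physical=[B,A,C,D,F,E,G,H,I], logical=[H,I,B,A,C,D,F,E,G]
After op 4 (rotate(+1)): offset=8, physical=[B,A,C,D,F,E,G,H,I], logical=[I,B,A,C,D,F,E,G,H]
After op 5 (rotate(+2)): offset=1, physical=[B,A,C,D,F,E,G,H,I], logical=[A,C,D,F,E,G,H,I,B]
After op 6 (swap(2, 8)): offset=1, physical=[D,A,C,B,F,E,G,H,I], logical=[A,C,B,F,E,G,H,I,D]
After op 7 (rotate(-3)): offset=7, physical=[D,A,C,B,F,E,G,H,I], logical=[H,I,D,A,C,B,F,E,G]
After op 8 (swap(6, 4)): offset=7, physical=[D,A,F,B,C,E,G,H,I], logical=[H,I,D,A,F,B,C,E,G]
After op 9 (swap(8, 6)): offset=7, physical=[D,A,F,B,G,E,C,H,I], logical=[H,I,D,A,F,B,G,E,C]
After op 10 (swap(6, 5)): offset=7, physical=[D,A,F,G,B,E,C,H,I], logical=[H,I,D,A,F,G,B,E,C]

Answer: H,I,D,A,F,G,B,E,C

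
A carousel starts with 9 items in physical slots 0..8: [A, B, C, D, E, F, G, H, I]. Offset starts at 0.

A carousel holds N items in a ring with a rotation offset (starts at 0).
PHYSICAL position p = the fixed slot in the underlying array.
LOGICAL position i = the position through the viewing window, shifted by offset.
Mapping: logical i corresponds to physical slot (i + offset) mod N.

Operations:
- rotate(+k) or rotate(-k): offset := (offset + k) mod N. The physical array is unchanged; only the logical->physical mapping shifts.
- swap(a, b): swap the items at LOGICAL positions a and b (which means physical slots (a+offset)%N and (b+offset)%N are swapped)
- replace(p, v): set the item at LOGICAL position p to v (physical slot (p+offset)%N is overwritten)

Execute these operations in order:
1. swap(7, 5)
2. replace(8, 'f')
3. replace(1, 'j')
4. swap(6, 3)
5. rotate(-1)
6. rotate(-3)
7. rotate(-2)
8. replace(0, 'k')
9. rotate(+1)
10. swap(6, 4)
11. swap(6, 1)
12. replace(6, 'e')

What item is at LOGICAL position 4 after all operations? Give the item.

Answer: j

Derivation:
After op 1 (swap(7, 5)): offset=0, physical=[A,B,C,D,E,H,G,F,I], logical=[A,B,C,D,E,H,G,F,I]
After op 2 (replace(8, 'f')): offset=0, physical=[A,B,C,D,E,H,G,F,f], logical=[A,B,C,D,E,H,G,F,f]
After op 3 (replace(1, 'j')): offset=0, physical=[A,j,C,D,E,H,G,F,f], logical=[A,j,C,D,E,H,G,F,f]
After op 4 (swap(6, 3)): offset=0, physical=[A,j,C,G,E,H,D,F,f], logical=[A,j,C,G,E,H,D,F,f]
After op 5 (rotate(-1)): offset=8, physical=[A,j,C,G,E,H,D,F,f], logical=[f,A,j,C,G,E,H,D,F]
After op 6 (rotate(-3)): offset=5, physical=[A,j,C,G,E,H,D,F,f], logical=[H,D,F,f,A,j,C,G,E]
After op 7 (rotate(-2)): offset=3, physical=[A,j,C,G,E,H,D,F,f], logical=[G,E,H,D,F,f,A,j,C]
After op 8 (replace(0, 'k')): offset=3, physical=[A,j,C,k,E,H,D,F,f], logical=[k,E,H,D,F,f,A,j,C]
After op 9 (rotate(+1)): offset=4, physical=[A,j,C,k,E,H,D,F,f], logical=[E,H,D,F,f,A,j,C,k]
After op 10 (swap(6, 4)): offset=4, physical=[A,f,C,k,E,H,D,F,j], logical=[E,H,D,F,j,A,f,C,k]
After op 11 (swap(6, 1)): offset=4, physical=[A,H,C,k,E,f,D,F,j], logical=[E,f,D,F,j,A,H,C,k]
After op 12 (replace(6, 'e')): offset=4, physical=[A,e,C,k,E,f,D,F,j], logical=[E,f,D,F,j,A,e,C,k]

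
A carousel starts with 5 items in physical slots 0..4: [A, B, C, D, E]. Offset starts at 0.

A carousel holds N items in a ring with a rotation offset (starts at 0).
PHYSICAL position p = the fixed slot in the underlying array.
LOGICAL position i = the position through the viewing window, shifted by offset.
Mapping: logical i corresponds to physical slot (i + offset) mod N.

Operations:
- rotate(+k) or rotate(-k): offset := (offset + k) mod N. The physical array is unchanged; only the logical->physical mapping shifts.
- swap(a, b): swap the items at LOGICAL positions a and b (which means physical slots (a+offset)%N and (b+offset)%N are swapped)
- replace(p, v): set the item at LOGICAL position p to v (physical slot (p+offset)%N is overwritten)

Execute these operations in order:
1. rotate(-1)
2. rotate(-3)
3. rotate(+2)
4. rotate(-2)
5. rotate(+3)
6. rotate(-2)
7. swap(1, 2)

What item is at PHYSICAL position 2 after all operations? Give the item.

After op 1 (rotate(-1)): offset=4, physical=[A,B,C,D,E], logical=[E,A,B,C,D]
After op 2 (rotate(-3)): offset=1, physical=[A,B,C,D,E], logical=[B,C,D,E,A]
After op 3 (rotate(+2)): offset=3, physical=[A,B,C,D,E], logical=[D,E,A,B,C]
After op 4 (rotate(-2)): offset=1, physical=[A,B,C,D,E], logical=[B,C,D,E,A]
After op 5 (rotate(+3)): offset=4, physical=[A,B,C,D,E], logical=[E,A,B,C,D]
After op 6 (rotate(-2)): offset=2, physical=[A,B,C,D,E], logical=[C,D,E,A,B]
After op 7 (swap(1, 2)): offset=2, physical=[A,B,C,E,D], logical=[C,E,D,A,B]

Answer: C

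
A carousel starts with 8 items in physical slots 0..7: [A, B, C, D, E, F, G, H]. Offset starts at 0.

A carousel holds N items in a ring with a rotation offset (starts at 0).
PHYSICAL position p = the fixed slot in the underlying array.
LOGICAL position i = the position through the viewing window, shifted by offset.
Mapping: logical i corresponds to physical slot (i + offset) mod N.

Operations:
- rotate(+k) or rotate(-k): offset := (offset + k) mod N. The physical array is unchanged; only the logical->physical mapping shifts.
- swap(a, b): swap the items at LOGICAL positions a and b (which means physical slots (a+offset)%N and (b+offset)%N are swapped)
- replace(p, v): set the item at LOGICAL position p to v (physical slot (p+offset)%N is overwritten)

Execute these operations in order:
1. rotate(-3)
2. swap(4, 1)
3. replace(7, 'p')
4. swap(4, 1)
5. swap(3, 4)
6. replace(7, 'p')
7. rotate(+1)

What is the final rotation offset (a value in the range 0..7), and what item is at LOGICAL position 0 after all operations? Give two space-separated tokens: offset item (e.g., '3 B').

After op 1 (rotate(-3)): offset=5, physical=[A,B,C,D,E,F,G,H], logical=[F,G,H,A,B,C,D,E]
After op 2 (swap(4, 1)): offset=5, physical=[A,G,C,D,E,F,B,H], logical=[F,B,H,A,G,C,D,E]
After op 3 (replace(7, 'p')): offset=5, physical=[A,G,C,D,p,F,B,H], logical=[F,B,H,A,G,C,D,p]
After op 4 (swap(4, 1)): offset=5, physical=[A,B,C,D,p,F,G,H], logical=[F,G,H,A,B,C,D,p]
After op 5 (swap(3, 4)): offset=5, physical=[B,A,C,D,p,F,G,H], logical=[F,G,H,B,A,C,D,p]
After op 6 (replace(7, 'p')): offset=5, physical=[B,A,C,D,p,F,G,H], logical=[F,G,H,B,A,C,D,p]
After op 7 (rotate(+1)): offset=6, physical=[B,A,C,D,p,F,G,H], logical=[G,H,B,A,C,D,p,F]

Answer: 6 G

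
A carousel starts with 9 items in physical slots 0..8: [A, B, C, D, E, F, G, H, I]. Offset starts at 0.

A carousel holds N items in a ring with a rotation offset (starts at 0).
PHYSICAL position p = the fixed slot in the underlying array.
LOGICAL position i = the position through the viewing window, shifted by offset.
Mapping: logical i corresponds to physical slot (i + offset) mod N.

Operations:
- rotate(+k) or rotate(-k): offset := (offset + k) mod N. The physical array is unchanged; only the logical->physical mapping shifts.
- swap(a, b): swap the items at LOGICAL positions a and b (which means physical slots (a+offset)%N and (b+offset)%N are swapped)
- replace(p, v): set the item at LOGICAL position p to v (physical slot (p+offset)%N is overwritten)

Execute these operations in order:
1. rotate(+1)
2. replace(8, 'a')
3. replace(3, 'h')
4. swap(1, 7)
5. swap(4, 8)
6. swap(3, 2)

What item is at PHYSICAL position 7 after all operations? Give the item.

Answer: H

Derivation:
After op 1 (rotate(+1)): offset=1, physical=[A,B,C,D,E,F,G,H,I], logical=[B,C,D,E,F,G,H,I,A]
After op 2 (replace(8, 'a')): offset=1, physical=[a,B,C,D,E,F,G,H,I], logical=[B,C,D,E,F,G,H,I,a]
After op 3 (replace(3, 'h')): offset=1, physical=[a,B,C,D,h,F,G,H,I], logical=[B,C,D,h,F,G,H,I,a]
After op 4 (swap(1, 7)): offset=1, physical=[a,B,I,D,h,F,G,H,C], logical=[B,I,D,h,F,G,H,C,a]
After op 5 (swap(4, 8)): offset=1, physical=[F,B,I,D,h,a,G,H,C], logical=[B,I,D,h,a,G,H,C,F]
After op 6 (swap(3, 2)): offset=1, physical=[F,B,I,h,D,a,G,H,C], logical=[B,I,h,D,a,G,H,C,F]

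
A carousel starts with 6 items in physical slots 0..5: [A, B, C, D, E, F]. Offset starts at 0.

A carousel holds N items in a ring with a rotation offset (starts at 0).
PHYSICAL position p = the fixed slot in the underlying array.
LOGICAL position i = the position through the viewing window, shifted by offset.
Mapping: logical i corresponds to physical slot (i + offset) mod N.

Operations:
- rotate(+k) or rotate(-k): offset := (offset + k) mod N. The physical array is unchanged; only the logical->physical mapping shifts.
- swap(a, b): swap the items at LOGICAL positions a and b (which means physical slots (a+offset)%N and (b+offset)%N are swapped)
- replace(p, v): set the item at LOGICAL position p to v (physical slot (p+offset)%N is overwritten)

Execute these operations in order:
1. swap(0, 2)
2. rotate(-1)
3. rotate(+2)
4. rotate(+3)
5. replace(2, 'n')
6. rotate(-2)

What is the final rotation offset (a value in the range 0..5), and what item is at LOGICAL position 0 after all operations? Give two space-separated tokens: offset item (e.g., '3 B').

Answer: 2 A

Derivation:
After op 1 (swap(0, 2)): offset=0, physical=[C,B,A,D,E,F], logical=[C,B,A,D,E,F]
After op 2 (rotate(-1)): offset=5, physical=[C,B,A,D,E,F], logical=[F,C,B,A,D,E]
After op 3 (rotate(+2)): offset=1, physical=[C,B,A,D,E,F], logical=[B,A,D,E,F,C]
After op 4 (rotate(+3)): offset=4, physical=[C,B,A,D,E,F], logical=[E,F,C,B,A,D]
After op 5 (replace(2, 'n')): offset=4, physical=[n,B,A,D,E,F], logical=[E,F,n,B,A,D]
After op 6 (rotate(-2)): offset=2, physical=[n,B,A,D,E,F], logical=[A,D,E,F,n,B]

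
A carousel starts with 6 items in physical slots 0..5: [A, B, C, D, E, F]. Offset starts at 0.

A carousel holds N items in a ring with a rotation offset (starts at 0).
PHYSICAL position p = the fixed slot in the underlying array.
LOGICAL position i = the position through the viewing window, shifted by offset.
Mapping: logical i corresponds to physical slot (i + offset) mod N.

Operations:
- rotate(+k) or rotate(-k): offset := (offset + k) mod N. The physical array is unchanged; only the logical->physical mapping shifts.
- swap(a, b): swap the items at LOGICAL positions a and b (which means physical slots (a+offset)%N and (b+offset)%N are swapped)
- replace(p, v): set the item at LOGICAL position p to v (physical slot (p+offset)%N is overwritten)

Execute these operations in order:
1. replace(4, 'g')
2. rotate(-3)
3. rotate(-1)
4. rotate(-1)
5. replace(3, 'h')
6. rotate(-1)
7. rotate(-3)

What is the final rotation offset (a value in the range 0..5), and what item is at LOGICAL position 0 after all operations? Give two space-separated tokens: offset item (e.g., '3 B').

After op 1 (replace(4, 'g')): offset=0, physical=[A,B,C,D,g,F], logical=[A,B,C,D,g,F]
After op 2 (rotate(-3)): offset=3, physical=[A,B,C,D,g,F], logical=[D,g,F,A,B,C]
After op 3 (rotate(-1)): offset=2, physical=[A,B,C,D,g,F], logical=[C,D,g,F,A,B]
After op 4 (rotate(-1)): offset=1, physical=[A,B,C,D,g,F], logical=[B,C,D,g,F,A]
After op 5 (replace(3, 'h')): offset=1, physical=[A,B,C,D,h,F], logical=[B,C,D,h,F,A]
After op 6 (rotate(-1)): offset=0, physical=[A,B,C,D,h,F], logical=[A,B,C,D,h,F]
After op 7 (rotate(-3)): offset=3, physical=[A,B,C,D,h,F], logical=[D,h,F,A,B,C]

Answer: 3 D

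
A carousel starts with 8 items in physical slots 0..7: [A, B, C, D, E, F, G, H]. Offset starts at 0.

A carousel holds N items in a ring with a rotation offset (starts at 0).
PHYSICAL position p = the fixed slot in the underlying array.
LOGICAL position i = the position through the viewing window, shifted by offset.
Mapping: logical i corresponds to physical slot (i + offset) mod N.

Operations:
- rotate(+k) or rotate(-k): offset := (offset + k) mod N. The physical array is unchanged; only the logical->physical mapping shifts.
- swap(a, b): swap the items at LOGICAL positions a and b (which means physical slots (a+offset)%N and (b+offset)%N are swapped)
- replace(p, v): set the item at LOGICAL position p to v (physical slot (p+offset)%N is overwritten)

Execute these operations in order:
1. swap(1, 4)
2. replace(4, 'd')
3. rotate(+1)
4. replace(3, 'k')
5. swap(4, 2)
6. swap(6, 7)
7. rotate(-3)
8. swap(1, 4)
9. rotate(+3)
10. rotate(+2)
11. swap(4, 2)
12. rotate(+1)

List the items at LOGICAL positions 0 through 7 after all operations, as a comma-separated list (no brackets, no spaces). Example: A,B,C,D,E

After op 1 (swap(1, 4)): offset=0, physical=[A,E,C,D,B,F,G,H], logical=[A,E,C,D,B,F,G,H]
After op 2 (replace(4, 'd')): offset=0, physical=[A,E,C,D,d,F,G,H], logical=[A,E,C,D,d,F,G,H]
After op 3 (rotate(+1)): offset=1, physical=[A,E,C,D,d,F,G,H], logical=[E,C,D,d,F,G,H,A]
After op 4 (replace(3, 'k')): offset=1, physical=[A,E,C,D,k,F,G,H], logical=[E,C,D,k,F,G,H,A]
After op 5 (swap(4, 2)): offset=1, physical=[A,E,C,F,k,D,G,H], logical=[E,C,F,k,D,G,H,A]
After op 6 (swap(6, 7)): offset=1, physical=[H,E,C,F,k,D,G,A], logical=[E,C,F,k,D,G,A,H]
After op 7 (rotate(-3)): offset=6, physical=[H,E,C,F,k,D,G,A], logical=[G,A,H,E,C,F,k,D]
After op 8 (swap(1, 4)): offset=6, physical=[H,E,A,F,k,D,G,C], logical=[G,C,H,E,A,F,k,D]
After op 9 (rotate(+3)): offset=1, physical=[H,E,A,F,k,D,G,C], logical=[E,A,F,k,D,G,C,H]
After op 10 (rotate(+2)): offset=3, physical=[H,E,A,F,k,D,G,C], logical=[F,k,D,G,C,H,E,A]
After op 11 (swap(4, 2)): offset=3, physical=[H,E,A,F,k,C,G,D], logical=[F,k,C,G,D,H,E,A]
After op 12 (rotate(+1)): offset=4, physical=[H,E,A,F,k,C,G,D], logical=[k,C,G,D,H,E,A,F]

Answer: k,C,G,D,H,E,A,F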